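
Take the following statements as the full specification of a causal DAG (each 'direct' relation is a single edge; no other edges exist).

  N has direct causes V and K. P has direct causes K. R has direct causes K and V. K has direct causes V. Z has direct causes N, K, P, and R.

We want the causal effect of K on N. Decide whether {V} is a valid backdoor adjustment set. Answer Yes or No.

Backdoor paths from K to N (paths whose first edge points into K):
  P1: K <- V -> R -> Z <- N
  P2: K <- V -> N
Condition 1 (no descendant of K in the set): holds — descendants of K are {N, P, R, Z}; none are in {V}.
Condition 2 (every backdoor path blocked by {V}):
  P1: blocked at fork node V ∈ conditioning set.
  P2: blocked at fork node V ∈ conditioning set.
{V} satisfies the backdoor criterion.

Yes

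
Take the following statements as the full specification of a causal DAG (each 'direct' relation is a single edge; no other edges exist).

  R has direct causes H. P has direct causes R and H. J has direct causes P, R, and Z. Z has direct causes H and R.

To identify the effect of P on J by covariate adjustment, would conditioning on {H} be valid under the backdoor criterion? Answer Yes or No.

Backdoor paths from P to J (paths whose first edge points into P):
  P1: P <- H -> R -> Z -> J
  P2: P <- H -> R -> J
  P3: P <- H -> Z <- R -> J
  P4: P <- H -> Z -> J
  P5: P <- R <- H -> Z -> J
  P6: P <- R -> Z -> J
  P7: P <- R -> J
Condition 1 (no descendant of P in the set): holds — descendants of P are {J}; none are in {H}.
Condition 2 (every backdoor path blocked by {H}):
  P1: blocked at fork node H ∈ conditioning set.
  P2: blocked at fork node H ∈ conditioning set.
  P3: blocked at fork node H ∈ conditioning set.
  P4: blocked at fork node H ∈ conditioning set.
  P5: blocked at fork node H ∈ conditioning set.
  P6: open — no interior node is in the conditioning set.
  P7: open — no interior node is in the conditioning set.
{H} does not satisfy the backdoor criterion.

No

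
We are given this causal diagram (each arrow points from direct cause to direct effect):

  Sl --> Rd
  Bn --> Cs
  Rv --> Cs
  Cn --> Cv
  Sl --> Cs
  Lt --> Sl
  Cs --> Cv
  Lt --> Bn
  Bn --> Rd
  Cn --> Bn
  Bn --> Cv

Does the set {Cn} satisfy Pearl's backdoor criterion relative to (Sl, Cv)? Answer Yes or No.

Backdoor paths from Sl to Cv (paths whose first edge points into Sl):
  P1: Sl <- Lt -> Bn <- Cn -> Cv
  P2: Sl <- Lt -> Bn -> Cs -> Cv
  P3: Sl <- Lt -> Bn -> Cv
Condition 1 (no descendant of Sl in the set): holds — descendants of Sl are {Cs, Cv, Rd}; none are in {Cn}.
Condition 2 (every backdoor path blocked by {Cn}):
  P1: blocked at collider Bn (neither it nor any descendant is in the conditioning set).
  P2: open — no interior node is in the conditioning set.
  P3: open — no interior node is in the conditioning set.
{Cn} does not satisfy the backdoor criterion.

No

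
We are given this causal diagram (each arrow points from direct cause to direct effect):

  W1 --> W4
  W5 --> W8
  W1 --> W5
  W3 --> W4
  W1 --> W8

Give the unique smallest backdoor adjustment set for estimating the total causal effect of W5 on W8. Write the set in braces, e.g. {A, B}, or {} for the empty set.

Variables eligible for adjustment (non-descendants of W5, excluding W5 and W8): {W1, W3, W4}.
Backdoor paths from W5 to W8:
  P1: W5 <- W1 -> W8
The empty set is not sufficient: P1 (W5 <- W1 -> W8) has no collider blocking it and no conditioned non-collider, so it is open.
Try {W1}:
  P1: blocked at fork node W1 ∈ conditioning set.
{W1} contains no descendant of W5 and blocks every backdoor path.
No other singleton works — e.g. {W3} leaves P1 open — so {W1} is the unique smallest valid adjustment set.

{W1}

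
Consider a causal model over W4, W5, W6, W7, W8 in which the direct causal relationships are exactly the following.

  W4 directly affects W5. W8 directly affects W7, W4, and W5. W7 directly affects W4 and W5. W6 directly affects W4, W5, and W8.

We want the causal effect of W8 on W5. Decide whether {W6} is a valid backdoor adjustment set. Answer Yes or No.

Yes

Backdoor paths from W8 to W5 (paths whose first edge points into W8):
  P1: W8 <- W6 -> W4 <- W7 -> W5
  P2: W8 <- W6 -> W4 -> W5
  P3: W8 <- W6 -> W5
Condition 1 (no descendant of W8 in the set): holds — descendants of W8 are {W4, W5, W7}; none are in {W6}.
Condition 2 (every backdoor path blocked by {W6}):
  P1: blocked at fork node W6 ∈ conditioning set.
  P2: blocked at fork node W6 ∈ conditioning set.
  P3: blocked at fork node W6 ∈ conditioning set.
{W6} satisfies the backdoor criterion.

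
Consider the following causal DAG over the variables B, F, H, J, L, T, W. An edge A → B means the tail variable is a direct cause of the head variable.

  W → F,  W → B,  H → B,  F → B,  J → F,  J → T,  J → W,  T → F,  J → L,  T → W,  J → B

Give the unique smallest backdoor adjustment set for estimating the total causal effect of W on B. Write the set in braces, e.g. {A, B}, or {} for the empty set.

Variables eligible for adjustment (non-descendants of W, excluding W and B): {H, J, L, T}.
Backdoor paths from W to B:
  P1: W <- J -> T -> F -> B
  P2: W <- J -> F -> B
  P3: W <- J -> B
  P4: W <- T <- J -> F -> B
  P5: W <- T <- J -> B
  P6: W <- T -> F <- J -> B
  P7: W <- T -> F -> B
The empty set is not sufficient: P1 (W <- J -> T -> F -> B) has no collider blocking it and no conditioned non-collider, so it is open.
Try {J, T}:
  P1: blocked at fork node J ∈ conditioning set.
  P2: blocked at fork node J ∈ conditioning set.
  P3: blocked at fork node J ∈ conditioning set.
  P4: blocked at chain node T ∈ conditioning set.
  P5: blocked at chain node T ∈ conditioning set.
  P6: blocked at fork node T ∈ conditioning set.
  P7: blocked at fork node T ∈ conditioning set.
{J, T} contains no descendant of W and blocks every backdoor path.
Every element of {J, T} is needed (dropping J leaves P2 open; dropping T leaves P7 open), so no proper subset is valid.
Among all size-2 subsets of the eligible variables, only {J, T} blocks every backdoor path, so it is the unique smallest valid adjustment set.

{J, T}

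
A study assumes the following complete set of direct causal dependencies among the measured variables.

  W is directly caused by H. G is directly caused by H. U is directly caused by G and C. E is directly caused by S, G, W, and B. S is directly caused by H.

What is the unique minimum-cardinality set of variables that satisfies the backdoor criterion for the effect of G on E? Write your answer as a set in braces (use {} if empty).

Variables eligible for adjustment (non-descendants of G, excluding G and E): {B, C, H, S, W}.
Backdoor paths from G to E:
  P1: G <- H -> W -> E
  P2: G <- H -> S -> E
The empty set is not sufficient: P1 (G <- H -> W -> E) has no collider blocking it and no conditioned non-collider, so it is open.
Try {H}:
  P1: blocked at fork node H ∈ conditioning set.
  P2: blocked at fork node H ∈ conditioning set.
{H} contains no descendant of G and blocks every backdoor path.
No other singleton works — e.g. {C} leaves P1 open — so {H} is the unique smallest valid adjustment set.

{H}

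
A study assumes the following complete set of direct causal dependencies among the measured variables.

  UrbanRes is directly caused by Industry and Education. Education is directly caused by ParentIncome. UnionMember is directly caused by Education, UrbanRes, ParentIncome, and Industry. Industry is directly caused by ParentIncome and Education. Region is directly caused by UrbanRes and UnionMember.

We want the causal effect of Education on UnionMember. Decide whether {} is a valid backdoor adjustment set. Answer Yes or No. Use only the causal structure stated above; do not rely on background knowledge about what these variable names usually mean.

Backdoor paths from Education to UnionMember (paths whose first edge points into Education):
  P1: Education <- ParentIncome -> Industry -> UrbanRes -> UnionMember
  P2: Education <- ParentIncome -> Industry -> UrbanRes -> Region <- UnionMember
  P3: Education <- ParentIncome -> Industry -> UnionMember
  P4: Education <- ParentIncome -> UnionMember
Condition 1 (no descendant of Education in the set): holds — descendants of Education are {Industry, Region, UnionMember, UrbanRes}; none are in {}.
Condition 2 (every backdoor path blocked by {}):
  P1: open — no interior node is in the conditioning set.
  P2: blocked at collider Region (neither it nor any descendant is in the conditioning set).
  P3: open — no interior node is in the conditioning set.
  P4: open — no interior node is in the conditioning set.
{} does not satisfy the backdoor criterion.

No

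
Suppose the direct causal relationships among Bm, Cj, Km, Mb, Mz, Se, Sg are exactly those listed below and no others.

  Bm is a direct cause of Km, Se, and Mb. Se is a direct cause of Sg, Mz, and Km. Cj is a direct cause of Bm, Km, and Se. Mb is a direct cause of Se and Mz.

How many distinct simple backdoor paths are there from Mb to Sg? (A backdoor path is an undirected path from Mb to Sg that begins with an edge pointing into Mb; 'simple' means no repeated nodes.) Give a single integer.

A backdoor path from Mb to Sg is any simple undirected path whose first edge points into Mb (i.e. leaves Mb via a parent).
Parents of Mb: {Bm}.
Enumerating:
  P1: Mb <- Bm <- Cj -> Se -> Sg
  P2: Mb <- Bm <- Cj -> Km <- Se -> Sg
  P3: Mb <- Bm -> Se -> Sg
  P4: Mb <- Bm -> Km <- Cj -> Se -> Sg
  P5: Mb <- Bm -> Km <- Se -> Sg
That exhausts the simple backdoor paths. Count: 5.

5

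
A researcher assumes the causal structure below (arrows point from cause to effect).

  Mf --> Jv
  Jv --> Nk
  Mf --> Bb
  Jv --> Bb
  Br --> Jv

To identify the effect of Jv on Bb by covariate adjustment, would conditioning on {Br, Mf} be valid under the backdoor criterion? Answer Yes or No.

Backdoor paths from Jv to Bb (paths whose first edge points into Jv):
  P1: Jv <- Mf -> Bb
Condition 1 (no descendant of Jv in the set): holds — descendants of Jv are {Bb, Nk}; none are in {Br, Mf}.
Condition 2 (every backdoor path blocked by {Br, Mf}):
  P1: blocked at fork node Mf ∈ conditioning set.
{Br, Mf} satisfies the backdoor criterion.

Yes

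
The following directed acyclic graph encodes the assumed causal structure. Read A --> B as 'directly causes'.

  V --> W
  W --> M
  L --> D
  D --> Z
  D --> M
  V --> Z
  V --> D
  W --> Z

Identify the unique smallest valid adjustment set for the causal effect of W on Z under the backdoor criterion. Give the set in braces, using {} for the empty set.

{V}

Variables eligible for adjustment (non-descendants of W, excluding W and Z): {D, L, V}.
Backdoor paths from W to Z:
  P1: W <- V -> D -> Z
  P2: W <- V -> Z
The empty set is not sufficient: P1 (W <- V -> D -> Z) has no collider blocking it and no conditioned non-collider, so it is open.
Try {V}:
  P1: blocked at fork node V ∈ conditioning set.
  P2: blocked at fork node V ∈ conditioning set.
{V} contains no descendant of W and blocks every backdoor path.
No other singleton works — e.g. {L} leaves P1 open — so {V} is the unique smallest valid adjustment set.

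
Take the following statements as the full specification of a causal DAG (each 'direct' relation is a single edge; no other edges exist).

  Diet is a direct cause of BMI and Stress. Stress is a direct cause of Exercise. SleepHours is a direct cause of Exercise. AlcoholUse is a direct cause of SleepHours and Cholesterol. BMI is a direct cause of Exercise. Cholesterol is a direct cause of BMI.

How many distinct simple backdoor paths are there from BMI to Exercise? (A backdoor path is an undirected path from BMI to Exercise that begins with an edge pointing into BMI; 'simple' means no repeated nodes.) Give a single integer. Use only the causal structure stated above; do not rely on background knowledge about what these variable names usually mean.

2

A backdoor path from BMI to Exercise is any simple undirected path whose first edge points into BMI (i.e. leaves BMI via a parent).
Parents of BMI: {Cholesterol, Diet}.
Enumerating:
  P1: BMI <- Diet -> Stress -> Exercise
  P2: BMI <- Cholesterol <- AlcoholUse -> SleepHours -> Exercise
That exhausts the simple backdoor paths. Count: 2.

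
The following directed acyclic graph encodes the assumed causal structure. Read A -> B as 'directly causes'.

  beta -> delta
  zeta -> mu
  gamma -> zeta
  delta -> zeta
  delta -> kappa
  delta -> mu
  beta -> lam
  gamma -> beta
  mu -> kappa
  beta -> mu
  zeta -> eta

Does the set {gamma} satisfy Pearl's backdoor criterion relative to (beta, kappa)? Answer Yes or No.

Yes

Backdoor paths from beta to kappa (paths whose first edge points into beta):
  P1: beta <- gamma -> zeta <- delta -> mu -> kappa
  P2: beta <- gamma -> zeta <- delta -> kappa
  P3: beta <- gamma -> zeta -> mu <- delta -> kappa
  P4: beta <- gamma -> zeta -> mu -> kappa
Condition 1 (no descendant of beta in the set): holds — descendants of beta are {delta, eta, kappa, lam, mu, zeta}; none are in {gamma}.
Condition 2 (every backdoor path blocked by {gamma}):
  P1: blocked at fork node gamma ∈ conditioning set.
  P2: blocked at fork node gamma ∈ conditioning set.
  P3: blocked at fork node gamma ∈ conditioning set.
  P4: blocked at fork node gamma ∈ conditioning set.
{gamma} satisfies the backdoor criterion.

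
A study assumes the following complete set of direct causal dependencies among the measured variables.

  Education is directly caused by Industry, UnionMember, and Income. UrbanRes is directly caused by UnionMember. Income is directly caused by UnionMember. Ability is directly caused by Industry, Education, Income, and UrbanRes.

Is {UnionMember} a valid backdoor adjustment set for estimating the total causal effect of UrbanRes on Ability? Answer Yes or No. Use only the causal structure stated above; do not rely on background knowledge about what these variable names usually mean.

Yes

Backdoor paths from UrbanRes to Ability (paths whose first edge points into UrbanRes):
  P1: UrbanRes <- UnionMember -> Income -> Education <- Industry -> Ability
  P2: UrbanRes <- UnionMember -> Income -> Education -> Ability
  P3: UrbanRes <- UnionMember -> Income -> Ability
  P4: UrbanRes <- UnionMember -> Education <- Income -> Ability
  P5: UrbanRes <- UnionMember -> Education <- Industry -> Ability
  P6: UrbanRes <- UnionMember -> Education -> Ability
Condition 1 (no descendant of UrbanRes in the set): holds — descendants of UrbanRes are {Ability}; none are in {UnionMember}.
Condition 2 (every backdoor path blocked by {UnionMember}):
  P1: blocked at fork node UnionMember ∈ conditioning set.
  P2: blocked at fork node UnionMember ∈ conditioning set.
  P3: blocked at fork node UnionMember ∈ conditioning set.
  P4: blocked at fork node UnionMember ∈ conditioning set.
  P5: blocked at fork node UnionMember ∈ conditioning set.
  P6: blocked at fork node UnionMember ∈ conditioning set.
{UnionMember} satisfies the backdoor criterion.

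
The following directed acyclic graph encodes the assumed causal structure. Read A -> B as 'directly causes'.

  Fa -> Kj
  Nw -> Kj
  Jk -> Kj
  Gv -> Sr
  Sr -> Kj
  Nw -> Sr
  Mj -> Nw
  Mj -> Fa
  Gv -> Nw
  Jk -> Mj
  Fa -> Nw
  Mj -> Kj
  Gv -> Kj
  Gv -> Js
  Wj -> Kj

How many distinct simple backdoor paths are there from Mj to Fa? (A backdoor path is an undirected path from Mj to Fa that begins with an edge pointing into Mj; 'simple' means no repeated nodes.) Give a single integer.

6

A backdoor path from Mj to Fa is any simple undirected path whose first edge points into Mj (i.e. leaves Mj via a parent).
Parents of Mj: {Jk}.
Enumerating:
  P1: Mj <- Jk -> Kj <- Gv -> Nw <- Fa
  P2: Mj <- Jk -> Kj <- Gv -> Sr <- Nw <- Fa
  P3: Mj <- Jk -> Kj <- Fa
  P4: Mj <- Jk -> Kj <- Nw <- Fa
  P5: Mj <- Jk -> Kj <- Sr <- Gv -> Nw <- Fa
  P6: Mj <- Jk -> Kj <- Sr <- Nw <- Fa
That exhausts the simple backdoor paths. Count: 6.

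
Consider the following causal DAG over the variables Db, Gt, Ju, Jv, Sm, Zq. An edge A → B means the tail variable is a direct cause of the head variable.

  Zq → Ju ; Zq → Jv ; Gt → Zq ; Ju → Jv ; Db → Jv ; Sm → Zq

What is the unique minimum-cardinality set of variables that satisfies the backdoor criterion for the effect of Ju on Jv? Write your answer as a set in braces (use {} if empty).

Variables eligible for adjustment (non-descendants of Ju, excluding Ju and Jv): {Db, Gt, Sm, Zq}.
Backdoor paths from Ju to Jv:
  P1: Ju <- Zq -> Jv
The empty set is not sufficient: P1 (Ju <- Zq -> Jv) has no collider blocking it and no conditioned non-collider, so it is open.
Try {Zq}:
  P1: blocked at fork node Zq ∈ conditioning set.
{Zq} contains no descendant of Ju and blocks every backdoor path.
No other singleton works — e.g. {Db} leaves P1 open — so {Zq} is the unique smallest valid adjustment set.

{Zq}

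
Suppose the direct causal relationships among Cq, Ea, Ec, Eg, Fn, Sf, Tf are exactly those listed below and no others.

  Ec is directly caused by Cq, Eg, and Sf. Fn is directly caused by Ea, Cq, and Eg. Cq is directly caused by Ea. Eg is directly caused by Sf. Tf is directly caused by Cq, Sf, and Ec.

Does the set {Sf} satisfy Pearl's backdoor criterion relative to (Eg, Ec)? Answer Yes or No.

Yes

Backdoor paths from Eg to Ec (paths whose first edge points into Eg):
  P1: Eg <- Sf -> Ec
  P2: Eg <- Sf -> Tf <- Cq -> Ec
  P3: Eg <- Sf -> Tf <- Ec
Condition 1 (no descendant of Eg in the set): holds — descendants of Eg are {Ec, Fn, Tf}; none are in {Sf}.
Condition 2 (every backdoor path blocked by {Sf}):
  P1: blocked at fork node Sf ∈ conditioning set.
  P2: blocked at fork node Sf ∈ conditioning set.
  P3: blocked at fork node Sf ∈ conditioning set.
{Sf} satisfies the backdoor criterion.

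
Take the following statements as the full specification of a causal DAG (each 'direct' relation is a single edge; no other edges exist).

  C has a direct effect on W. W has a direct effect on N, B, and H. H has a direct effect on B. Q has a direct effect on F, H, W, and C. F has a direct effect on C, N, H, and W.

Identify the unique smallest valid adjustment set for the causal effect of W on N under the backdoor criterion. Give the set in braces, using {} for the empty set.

{F}

Variables eligible for adjustment (non-descendants of W, excluding W and N): {C, F, Q}.
Backdoor paths from W to N:
  P1: W <- Q -> F -> N
  P2: W <- Q -> C <- F -> N
  P3: W <- Q -> H <- F -> N
  P4: W <- F -> N
  P5: W <- C <- Q -> F -> N
  P6: W <- C <- Q -> H <- F -> N
  P7: W <- C <- F -> N
The empty set is not sufficient: P1 (W <- Q -> F -> N) has no collider blocking it and no conditioned non-collider, so it is open.
Try {F}:
  P1: blocked at chain node F ∈ conditioning set.
  P2: blocked at collider C (neither it nor any descendant is in the conditioning set).
  P3: blocked at collider H (neither it nor any descendant is in the conditioning set).
  P4: blocked at fork node F ∈ conditioning set.
  P5: blocked at chain node F ∈ conditioning set.
  P6: blocked at collider H (neither it nor any descendant is in the conditioning set).
  P7: blocked at fork node F ∈ conditioning set.
{F} contains no descendant of W and blocks every backdoor path.
No other singleton works — e.g. {Q} leaves P4 open — so {F} is the unique smallest valid adjustment set.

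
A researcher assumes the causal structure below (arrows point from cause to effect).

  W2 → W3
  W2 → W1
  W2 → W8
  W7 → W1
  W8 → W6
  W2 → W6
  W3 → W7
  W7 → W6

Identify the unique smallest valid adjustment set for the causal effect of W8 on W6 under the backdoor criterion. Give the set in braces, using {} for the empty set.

Variables eligible for adjustment (non-descendants of W8, excluding W8 and W6): {W1, W2, W3, W7}.
Backdoor paths from W8 to W6:
  P1: W8 <- W2 -> W3 -> W7 -> W6
  P2: W8 <- W2 -> W6
  P3: W8 <- W2 -> W1 <- W7 -> W6
The empty set is not sufficient: P1 (W8 <- W2 -> W3 -> W7 -> W6) has no collider blocking it and no conditioned non-collider, so it is open.
Try {W2}:
  P1: blocked at fork node W2 ∈ conditioning set.
  P2: blocked at fork node W2 ∈ conditioning set.
  P3: blocked at fork node W2 ∈ conditioning set.
{W2} contains no descendant of W8 and blocks every backdoor path.
No other singleton works — e.g. {W3} leaves P2 open — so {W2} is the unique smallest valid adjustment set.

{W2}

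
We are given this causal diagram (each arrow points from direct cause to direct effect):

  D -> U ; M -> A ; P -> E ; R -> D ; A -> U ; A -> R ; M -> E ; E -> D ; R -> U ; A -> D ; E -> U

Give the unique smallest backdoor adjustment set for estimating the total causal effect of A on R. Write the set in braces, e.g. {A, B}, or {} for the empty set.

Variables eligible for adjustment (non-descendants of A, excluding A and R): {E, M, P}.
Backdoor paths from A to R:
  P1: A <- M -> E -> D <- R
  P2: A <- M -> E -> D -> U <- R
  P3: A <- M -> E -> U <- R
  P4: A <- M -> E -> U <- D <- R
Each backdoor path contains an unconditioned collider, so every path is already blocked with the empty conditioning set:
  P1: blocked at collider D (neither it nor any descendant is in the conditioning set).
  P2: blocked at collider U (neither it nor any descendant is in the conditioning set).
  P3: blocked at collider U (neither it nor any descendant is in the conditioning set).
  P4: blocked at collider U (neither it nor any descendant is in the conditioning set).
The empty set is therefore the unique smallest valid set.

{}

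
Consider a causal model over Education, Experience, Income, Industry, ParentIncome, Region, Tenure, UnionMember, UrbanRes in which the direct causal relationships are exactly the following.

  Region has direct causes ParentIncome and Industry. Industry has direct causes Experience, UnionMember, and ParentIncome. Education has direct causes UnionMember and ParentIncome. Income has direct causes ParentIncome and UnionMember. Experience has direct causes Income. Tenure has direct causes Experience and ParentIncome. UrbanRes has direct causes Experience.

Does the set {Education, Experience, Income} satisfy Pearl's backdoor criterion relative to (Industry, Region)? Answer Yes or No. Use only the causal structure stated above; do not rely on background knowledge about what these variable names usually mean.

No

Backdoor paths from Industry to Region (paths whose first edge points into Industry):
  P1: Industry <- UnionMember -> Income <- ParentIncome -> Region
  P2: Industry <- UnionMember -> Income -> Experience -> Tenure <- ParentIncome -> Region
  P3: Industry <- UnionMember -> Education <- ParentIncome -> Region
  P4: Industry <- ParentIncome -> Region
  P5: Industry <- Experience <- Income <- UnionMember -> Education <- ParentIncome -> Region
  P6: Industry <- Experience <- Income <- ParentIncome -> Region
  P7: Industry <- Experience -> Tenure <- ParentIncome -> Region
Condition 1 (no descendant of Industry in the set): holds — descendants of Industry are {Region}; none are in {Education, Experience, Income}.
Condition 2 (every backdoor path blocked by {Education, Experience, Income}):
  P1: open — collider(s) Income are conditioned on (or have a conditioned descendant) and no non-collider on the path is in the set.
  P2: blocked at chain node Income ∈ conditioning set.
  P3: open — collider(s) Education are conditioned on (or have a conditioned descendant) and no non-collider on the path is in the set.
  P4: open — no interior node is in the conditioning set.
  P5: blocked at chain node Experience ∈ conditioning set.
  P6: blocked at chain node Experience ∈ conditioning set.
  P7: blocked at fork node Experience ∈ conditioning set.
{Education, Experience, Income} does not satisfy the backdoor criterion.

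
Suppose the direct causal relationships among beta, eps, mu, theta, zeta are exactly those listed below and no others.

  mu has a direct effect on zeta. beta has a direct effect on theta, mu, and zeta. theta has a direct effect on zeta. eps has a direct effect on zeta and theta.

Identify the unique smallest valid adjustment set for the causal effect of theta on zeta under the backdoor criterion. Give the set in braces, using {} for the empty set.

{beta, eps}

Variables eligible for adjustment (non-descendants of theta, excluding theta and zeta): {beta, eps, mu}.
Backdoor paths from theta to zeta:
  P1: theta <- beta -> mu -> zeta
  P2: theta <- beta -> zeta
  P3: theta <- eps -> zeta
The empty set is not sufficient: P1 (theta <- beta -> mu -> zeta) has no collider blocking it and no conditioned non-collider, so it is open.
Try {beta, eps}:
  P1: blocked at fork node beta ∈ conditioning set.
  P2: blocked at fork node beta ∈ conditioning set.
  P3: blocked at fork node eps ∈ conditioning set.
{beta, eps} contains no descendant of theta and blocks every backdoor path.
Every element of {beta, eps} is needed (dropping beta leaves P1 open; dropping eps leaves P3 open), so no proper subset is valid.
Among all size-2 subsets of the eligible variables, only {beta, eps} blocks every backdoor path, so it is the unique smallest valid adjustment set.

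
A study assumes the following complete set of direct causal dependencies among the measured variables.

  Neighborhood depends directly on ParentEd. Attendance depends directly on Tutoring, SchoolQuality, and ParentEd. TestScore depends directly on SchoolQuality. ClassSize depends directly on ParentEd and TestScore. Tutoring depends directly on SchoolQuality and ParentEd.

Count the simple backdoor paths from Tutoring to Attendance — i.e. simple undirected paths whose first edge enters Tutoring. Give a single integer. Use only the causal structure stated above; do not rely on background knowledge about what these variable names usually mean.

A backdoor path from Tutoring to Attendance is any simple undirected path whose first edge points into Tutoring (i.e. leaves Tutoring via a parent).
Parents of Tutoring: {ParentEd, SchoolQuality}.
Enumerating:
  P1: Tutoring <- ParentEd -> Attendance
  P2: Tutoring <- ParentEd -> ClassSize <- TestScore <- SchoolQuality -> Attendance
  P3: Tutoring <- SchoolQuality -> TestScore -> ClassSize <- ParentEd -> Attendance
  P4: Tutoring <- SchoolQuality -> Attendance
That exhausts the simple backdoor paths. Count: 4.

4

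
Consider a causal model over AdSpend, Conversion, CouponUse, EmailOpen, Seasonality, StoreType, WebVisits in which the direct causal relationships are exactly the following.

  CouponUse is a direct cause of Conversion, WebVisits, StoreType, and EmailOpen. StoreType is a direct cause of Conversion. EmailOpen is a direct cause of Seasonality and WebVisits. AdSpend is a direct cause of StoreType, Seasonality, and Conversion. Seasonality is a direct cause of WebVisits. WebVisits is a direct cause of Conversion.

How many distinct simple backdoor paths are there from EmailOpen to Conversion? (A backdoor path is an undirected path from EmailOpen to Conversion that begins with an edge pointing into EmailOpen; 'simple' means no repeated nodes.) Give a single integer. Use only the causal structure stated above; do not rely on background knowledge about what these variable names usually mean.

7

A backdoor path from EmailOpen to Conversion is any simple undirected path whose first edge points into EmailOpen (i.e. leaves EmailOpen via a parent).
Parents of EmailOpen: {CouponUse}.
Enumerating:
  P1: EmailOpen <- CouponUse -> WebVisits <- Seasonality <- AdSpend -> StoreType -> Conversion
  P2: EmailOpen <- CouponUse -> WebVisits <- Seasonality <- AdSpend -> Conversion
  P3: EmailOpen <- CouponUse -> WebVisits -> Conversion
  P4: EmailOpen <- CouponUse -> StoreType <- AdSpend -> Seasonality -> WebVisits -> Conversion
  P5: EmailOpen <- CouponUse -> StoreType <- AdSpend -> Conversion
  P6: EmailOpen <- CouponUse -> StoreType -> Conversion
  P7: EmailOpen <- CouponUse -> Conversion
That exhausts the simple backdoor paths. Count: 7.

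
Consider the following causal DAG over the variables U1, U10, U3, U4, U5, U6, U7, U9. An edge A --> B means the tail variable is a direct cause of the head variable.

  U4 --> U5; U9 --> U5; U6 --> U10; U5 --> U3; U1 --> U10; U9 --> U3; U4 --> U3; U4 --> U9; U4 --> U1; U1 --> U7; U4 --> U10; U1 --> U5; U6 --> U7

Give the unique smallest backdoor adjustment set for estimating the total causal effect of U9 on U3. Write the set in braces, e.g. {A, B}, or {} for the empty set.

Variables eligible for adjustment (non-descendants of U9, excluding U9 and U3): {U1, U10, U4, U6, U7}.
Backdoor paths from U9 to U3:
  P1: U9 <- U4 -> U1 -> U5 -> U3
  P2: U9 <- U4 -> U10 <- U1 -> U5 -> U3
  P3: U9 <- U4 -> U10 <- U6 -> U7 <- U1 -> U5 -> U3
  P4: U9 <- U4 -> U5 -> U3
  P5: U9 <- U4 -> U3
The empty set is not sufficient: P1 (U9 <- U4 -> U1 -> U5 -> U3) has no collider blocking it and no conditioned non-collider, so it is open.
Try {U4}:
  P1: blocked at fork node U4 ∈ conditioning set.
  P2: blocked at fork node U4 ∈ conditioning set.
  P3: blocked at fork node U4 ∈ conditioning set.
  P4: blocked at fork node U4 ∈ conditioning set.
  P5: blocked at fork node U4 ∈ conditioning set.
{U4} contains no descendant of U9 and blocks every backdoor path.
No other singleton works — e.g. {U1} leaves P4 open — so {U4} is the unique smallest valid adjustment set.

{U4}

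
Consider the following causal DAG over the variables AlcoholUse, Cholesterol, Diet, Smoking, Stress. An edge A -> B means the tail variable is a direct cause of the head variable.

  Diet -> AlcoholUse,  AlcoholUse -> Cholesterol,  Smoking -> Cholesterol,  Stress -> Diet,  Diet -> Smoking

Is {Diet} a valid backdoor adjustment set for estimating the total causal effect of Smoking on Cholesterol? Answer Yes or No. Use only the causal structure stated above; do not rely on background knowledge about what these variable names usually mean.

Yes

Backdoor paths from Smoking to Cholesterol (paths whose first edge points into Smoking):
  P1: Smoking <- Diet -> AlcoholUse -> Cholesterol
Condition 1 (no descendant of Smoking in the set): holds — descendants of Smoking are {Cholesterol}; none are in {Diet}.
Condition 2 (every backdoor path blocked by {Diet}):
  P1: blocked at fork node Diet ∈ conditioning set.
{Diet} satisfies the backdoor criterion.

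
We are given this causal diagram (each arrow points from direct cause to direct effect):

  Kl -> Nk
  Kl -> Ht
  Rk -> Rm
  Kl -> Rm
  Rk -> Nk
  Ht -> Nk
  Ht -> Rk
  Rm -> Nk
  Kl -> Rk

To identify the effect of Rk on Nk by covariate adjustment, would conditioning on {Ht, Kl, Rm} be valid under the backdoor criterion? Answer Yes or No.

No

Backdoor paths from Rk to Nk (paths whose first edge points into Rk):
  P1: Rk <- Kl -> Ht -> Nk
  P2: Rk <- Kl -> Rm -> Nk
  P3: Rk <- Kl -> Nk
  P4: Rk <- Ht <- Kl -> Rm -> Nk
  P5: Rk <- Ht <- Kl -> Nk
  P6: Rk <- Ht -> Nk
Condition 1 (no descendant of Rk in the set): FAILS — Rm is a descendant of Rk.
Condition 2 (every backdoor path blocked by {Ht, Kl, Rm}):
  P1: blocked at fork node Kl ∈ conditioning set.
  P2: blocked at fork node Kl ∈ conditioning set.
  P3: blocked at fork node Kl ∈ conditioning set.
  P4: blocked at chain node Ht ∈ conditioning set.
  P5: blocked at chain node Ht ∈ conditioning set.
  P6: blocked at fork node Ht ∈ conditioning set.
{Ht, Kl, Rm} does not satisfy the backdoor criterion.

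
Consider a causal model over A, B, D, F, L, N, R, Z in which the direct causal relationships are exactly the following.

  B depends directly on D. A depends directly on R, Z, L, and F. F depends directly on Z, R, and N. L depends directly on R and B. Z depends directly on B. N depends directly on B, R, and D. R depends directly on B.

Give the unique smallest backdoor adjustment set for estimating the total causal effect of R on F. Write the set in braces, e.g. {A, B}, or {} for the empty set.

Variables eligible for adjustment (non-descendants of R, excluding R and F): {B, D, Z}.
Backdoor paths from R to F:
  P1: R <- B <- D -> N -> F
  P2: R <- B -> Z -> F
  P3: R <- B -> Z -> A <- F
  P4: R <- B -> N -> F
  P5: R <- B -> L -> A <- Z -> F
  P6: R <- B -> L -> A <- F
The empty set is not sufficient: P1 (R <- B <- D -> N -> F) has no collider blocking it and no conditioned non-collider, so it is open.
Try {B}:
  P1: blocked at chain node B ∈ conditioning set.
  P2: blocked at fork node B ∈ conditioning set.
  P3: blocked at fork node B ∈ conditioning set.
  P4: blocked at fork node B ∈ conditioning set.
  P5: blocked at fork node B ∈ conditioning set.
  P6: blocked at fork node B ∈ conditioning set.
{B} contains no descendant of R and blocks every backdoor path.
No other singleton works — e.g. {D} leaves P2 open — so {B} is the unique smallest valid adjustment set.

{B}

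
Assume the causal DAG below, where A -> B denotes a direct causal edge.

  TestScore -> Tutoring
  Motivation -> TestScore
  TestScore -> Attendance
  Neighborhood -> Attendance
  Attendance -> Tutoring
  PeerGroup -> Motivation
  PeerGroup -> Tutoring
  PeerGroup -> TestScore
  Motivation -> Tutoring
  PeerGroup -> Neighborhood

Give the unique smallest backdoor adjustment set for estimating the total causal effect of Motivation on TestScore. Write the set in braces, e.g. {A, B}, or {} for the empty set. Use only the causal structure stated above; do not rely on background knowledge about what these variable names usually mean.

Variables eligible for adjustment (non-descendants of Motivation, excluding Motivation and TestScore): {Neighborhood, PeerGroup}.
Backdoor paths from Motivation to TestScore:
  P1: Motivation <- PeerGroup -> TestScore
  P2: Motivation <- PeerGroup -> Neighborhood -> Attendance <- TestScore
  P3: Motivation <- PeerGroup -> Neighborhood -> Attendance -> Tutoring <- TestScore
  P4: Motivation <- PeerGroup -> Tutoring <- TestScore
  P5: Motivation <- PeerGroup -> Tutoring <- Attendance <- TestScore
The empty set is not sufficient: P1 (Motivation <- PeerGroup -> TestScore) has no collider blocking it and no conditioned non-collider, so it is open.
Try {PeerGroup}:
  P1: blocked at fork node PeerGroup ∈ conditioning set.
  P2: blocked at fork node PeerGroup ∈ conditioning set.
  P3: blocked at fork node PeerGroup ∈ conditioning set.
  P4: blocked at fork node PeerGroup ∈ conditioning set.
  P5: blocked at fork node PeerGroup ∈ conditioning set.
{PeerGroup} contains no descendant of Motivation and blocks every backdoor path.
No other singleton works — e.g. {Neighborhood} leaves P1 open — so {PeerGroup} is the unique smallest valid adjustment set.

{PeerGroup}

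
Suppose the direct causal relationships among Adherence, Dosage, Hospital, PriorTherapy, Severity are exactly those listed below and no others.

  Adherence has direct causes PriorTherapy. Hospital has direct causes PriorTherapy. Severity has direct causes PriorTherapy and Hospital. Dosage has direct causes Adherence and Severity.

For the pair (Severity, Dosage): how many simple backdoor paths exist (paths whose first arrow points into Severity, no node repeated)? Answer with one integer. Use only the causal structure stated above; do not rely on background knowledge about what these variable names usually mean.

2

A backdoor path from Severity to Dosage is any simple undirected path whose first edge points into Severity (i.e. leaves Severity via a parent).
Parents of Severity: {Hospital, PriorTherapy}.
Enumerating:
  P1: Severity <- PriorTherapy -> Adherence -> Dosage
  P2: Severity <- Hospital <- PriorTherapy -> Adherence -> Dosage
That exhausts the simple backdoor paths. Count: 2.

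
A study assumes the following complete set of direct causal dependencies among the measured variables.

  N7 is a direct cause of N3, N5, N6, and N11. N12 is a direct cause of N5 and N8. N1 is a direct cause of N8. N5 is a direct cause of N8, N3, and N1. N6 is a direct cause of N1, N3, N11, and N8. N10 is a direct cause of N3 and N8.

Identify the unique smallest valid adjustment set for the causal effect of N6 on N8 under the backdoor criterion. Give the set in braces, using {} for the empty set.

Variables eligible for adjustment (non-descendants of N6, excluding N6 and N8): {N10, N12, N5, N7}.
Backdoor paths from N6 to N8:
  P1: N6 <- N7 -> N5 <- N12 -> N8
  P2: N6 <- N7 -> N5 -> N1 -> N8
  P3: N6 <- N7 -> N5 -> N8
  P4: N6 <- N7 -> N5 -> N3 <- N10 -> N8
  P5: N6 <- N7 -> N3 <- N5 <- N12 -> N8
  P6: N6 <- N7 -> N3 <- N5 -> N1 -> N8
  P7: N6 <- N7 -> N3 <- N5 -> N8
  P8: N6 <- N7 -> N3 <- N10 -> N8
The empty set is not sufficient: P2 (N6 <- N7 -> N5 -> N1 -> N8) has no collider blocking it and no conditioned non-collider, so it is open.
Try {N7}:
  P1: blocked at fork node N7 ∈ conditioning set.
  P2: blocked at fork node N7 ∈ conditioning set.
  P3: blocked at fork node N7 ∈ conditioning set.
  P4: blocked at fork node N7 ∈ conditioning set.
  P5: blocked at fork node N7 ∈ conditioning set.
  P6: blocked at fork node N7 ∈ conditioning set.
  P7: blocked at fork node N7 ∈ conditioning set.
  P8: blocked at fork node N7 ∈ conditioning set.
{N7} contains no descendant of N6 and blocks every backdoor path.
No other singleton works — e.g. {N12} leaves P2 open — so {N7} is the unique smallest valid adjustment set.

{N7}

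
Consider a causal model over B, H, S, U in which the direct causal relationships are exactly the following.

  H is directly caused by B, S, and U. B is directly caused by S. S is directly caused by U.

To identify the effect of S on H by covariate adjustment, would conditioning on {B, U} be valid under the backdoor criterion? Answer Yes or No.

No

Backdoor paths from S to H (paths whose first edge points into S):
  P1: S <- U -> H
Condition 1 (no descendant of S in the set): FAILS — B is a descendant of S.
Condition 2 (every backdoor path blocked by {B, U}):
  P1: blocked at fork node U ∈ conditioning set.
{B, U} does not satisfy the backdoor criterion.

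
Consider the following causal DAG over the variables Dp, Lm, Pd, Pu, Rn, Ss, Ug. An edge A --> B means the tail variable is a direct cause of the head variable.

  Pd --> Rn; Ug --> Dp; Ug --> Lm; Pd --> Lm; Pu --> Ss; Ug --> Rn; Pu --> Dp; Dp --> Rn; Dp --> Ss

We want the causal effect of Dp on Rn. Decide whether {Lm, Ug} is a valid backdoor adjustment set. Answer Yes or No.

Yes

Backdoor paths from Dp to Rn (paths whose first edge points into Dp):
  P1: Dp <- Ug -> Rn
  P2: Dp <- Ug -> Lm <- Pd -> Rn
Condition 1 (no descendant of Dp in the set): holds — descendants of Dp are {Rn, Ss}; none are in {Lm, Ug}.
Condition 2 (every backdoor path blocked by {Lm, Ug}):
  P1: blocked at fork node Ug ∈ conditioning set.
  P2: blocked at fork node Ug ∈ conditioning set.
{Lm, Ug} satisfies the backdoor criterion.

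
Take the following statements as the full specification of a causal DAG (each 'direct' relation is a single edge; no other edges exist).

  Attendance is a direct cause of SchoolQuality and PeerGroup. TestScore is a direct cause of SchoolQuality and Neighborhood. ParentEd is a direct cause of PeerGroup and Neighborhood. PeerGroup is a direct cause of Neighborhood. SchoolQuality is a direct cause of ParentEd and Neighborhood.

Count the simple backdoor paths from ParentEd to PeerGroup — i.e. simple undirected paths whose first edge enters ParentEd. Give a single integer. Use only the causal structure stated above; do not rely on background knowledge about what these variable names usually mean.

A backdoor path from ParentEd to PeerGroup is any simple undirected path whose first edge points into ParentEd (i.e. leaves ParentEd via a parent).
Parents of ParentEd: {SchoolQuality}.
Enumerating:
  P1: ParentEd <- SchoolQuality <- TestScore -> Neighborhood <- PeerGroup
  P2: ParentEd <- SchoolQuality <- Attendance -> PeerGroup
  P3: ParentEd <- SchoolQuality -> Neighborhood <- PeerGroup
That exhausts the simple backdoor paths. Count: 3.

3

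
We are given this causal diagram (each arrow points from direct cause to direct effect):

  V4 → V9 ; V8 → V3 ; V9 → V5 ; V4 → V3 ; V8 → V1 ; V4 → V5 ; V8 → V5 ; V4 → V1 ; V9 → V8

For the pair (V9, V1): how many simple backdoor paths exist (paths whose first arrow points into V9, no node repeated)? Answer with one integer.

A backdoor path from V9 to V1 is any simple undirected path whose first edge points into V9 (i.e. leaves V9 via a parent).
Parents of V9: {V4}.
Enumerating:
  P1: V9 <- V4 -> V1
  P2: V9 <- V4 -> V3 <- V8 -> V1
  P3: V9 <- V4 -> V5 <- V8 -> V1
That exhausts the simple backdoor paths. Count: 3.

3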